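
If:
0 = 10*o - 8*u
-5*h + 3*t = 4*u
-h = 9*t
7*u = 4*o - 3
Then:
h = 45/76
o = -12/19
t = -5/76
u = -15/19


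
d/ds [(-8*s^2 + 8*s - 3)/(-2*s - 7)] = 2*(8*s^2 + 56*s - 31)/(4*s^2 + 28*s + 49)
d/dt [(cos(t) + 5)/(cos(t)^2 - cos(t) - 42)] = (cos(t)^2 + 10*cos(t) + 37)*sin(t)/(sin(t)^2 + cos(t) + 41)^2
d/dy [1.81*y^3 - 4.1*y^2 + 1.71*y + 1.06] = 5.43*y^2 - 8.2*y + 1.71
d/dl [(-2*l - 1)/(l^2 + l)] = (-2*l*(l + 1) + (2*l + 1)^2)/(l^2*(l + 1)^2)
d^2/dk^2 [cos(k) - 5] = -cos(k)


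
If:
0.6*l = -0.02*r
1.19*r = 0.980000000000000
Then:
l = -0.03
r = 0.82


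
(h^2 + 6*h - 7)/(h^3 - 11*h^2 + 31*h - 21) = (h + 7)/(h^2 - 10*h + 21)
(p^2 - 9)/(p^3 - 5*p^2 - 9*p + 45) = 1/(p - 5)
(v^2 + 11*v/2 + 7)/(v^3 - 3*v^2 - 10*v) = (v + 7/2)/(v*(v - 5))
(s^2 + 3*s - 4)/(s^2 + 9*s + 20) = (s - 1)/(s + 5)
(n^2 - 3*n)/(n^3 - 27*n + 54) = n/(n^2 + 3*n - 18)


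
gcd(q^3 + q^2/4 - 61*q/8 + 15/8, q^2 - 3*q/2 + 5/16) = q - 1/4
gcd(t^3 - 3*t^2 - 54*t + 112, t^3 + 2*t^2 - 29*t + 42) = t^2 + 5*t - 14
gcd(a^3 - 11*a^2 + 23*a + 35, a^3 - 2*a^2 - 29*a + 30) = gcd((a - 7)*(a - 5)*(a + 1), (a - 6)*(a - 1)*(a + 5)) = 1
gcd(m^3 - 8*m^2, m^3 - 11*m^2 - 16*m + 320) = m - 8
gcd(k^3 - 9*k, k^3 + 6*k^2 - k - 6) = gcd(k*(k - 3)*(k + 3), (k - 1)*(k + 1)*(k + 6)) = 1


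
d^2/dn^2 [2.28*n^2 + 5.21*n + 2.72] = 4.56000000000000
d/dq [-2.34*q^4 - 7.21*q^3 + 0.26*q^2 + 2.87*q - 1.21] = -9.36*q^3 - 21.63*q^2 + 0.52*q + 2.87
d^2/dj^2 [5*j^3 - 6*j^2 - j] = 30*j - 12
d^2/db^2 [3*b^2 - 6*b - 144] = 6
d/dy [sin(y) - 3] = cos(y)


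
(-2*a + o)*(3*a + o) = -6*a^2 + a*o + o^2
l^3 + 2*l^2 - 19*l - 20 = (l - 4)*(l + 1)*(l + 5)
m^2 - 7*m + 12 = (m - 4)*(m - 3)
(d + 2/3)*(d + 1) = d^2 + 5*d/3 + 2/3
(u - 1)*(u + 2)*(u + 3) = u^3 + 4*u^2 + u - 6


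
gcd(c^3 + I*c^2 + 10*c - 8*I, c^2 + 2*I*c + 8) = c^2 + 2*I*c + 8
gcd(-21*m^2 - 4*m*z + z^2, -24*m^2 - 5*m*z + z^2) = 3*m + z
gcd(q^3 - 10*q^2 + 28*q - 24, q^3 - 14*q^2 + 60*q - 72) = q^2 - 8*q + 12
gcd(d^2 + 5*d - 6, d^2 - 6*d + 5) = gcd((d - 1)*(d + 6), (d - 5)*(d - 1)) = d - 1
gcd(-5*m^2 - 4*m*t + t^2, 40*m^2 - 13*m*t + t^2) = -5*m + t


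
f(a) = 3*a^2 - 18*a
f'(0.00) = -18.00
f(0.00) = 0.00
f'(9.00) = 36.00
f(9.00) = 81.00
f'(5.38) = 14.28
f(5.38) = -10.01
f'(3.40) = 2.40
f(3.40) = -26.52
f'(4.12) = 6.72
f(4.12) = -23.24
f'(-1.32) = -25.92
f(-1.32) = 28.99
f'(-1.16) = -24.96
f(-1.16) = 24.92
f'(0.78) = -13.32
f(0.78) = -12.21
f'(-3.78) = -40.68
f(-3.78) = 110.91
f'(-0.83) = -22.98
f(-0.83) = 17.01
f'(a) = 6*a - 18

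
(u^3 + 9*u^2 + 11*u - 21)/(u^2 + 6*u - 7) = u + 3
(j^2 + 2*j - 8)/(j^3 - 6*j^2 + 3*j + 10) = (j + 4)/(j^2 - 4*j - 5)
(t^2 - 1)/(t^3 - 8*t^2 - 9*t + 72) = (t^2 - 1)/(t^3 - 8*t^2 - 9*t + 72)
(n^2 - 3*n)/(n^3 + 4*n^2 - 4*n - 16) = n*(n - 3)/(n^3 + 4*n^2 - 4*n - 16)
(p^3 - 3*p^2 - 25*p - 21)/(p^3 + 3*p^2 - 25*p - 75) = (p^2 - 6*p - 7)/(p^2 - 25)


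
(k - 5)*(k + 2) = k^2 - 3*k - 10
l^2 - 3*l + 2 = (l - 2)*(l - 1)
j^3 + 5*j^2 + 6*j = j*(j + 2)*(j + 3)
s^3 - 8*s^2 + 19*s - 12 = (s - 4)*(s - 3)*(s - 1)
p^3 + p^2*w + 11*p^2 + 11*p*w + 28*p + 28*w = (p + 4)*(p + 7)*(p + w)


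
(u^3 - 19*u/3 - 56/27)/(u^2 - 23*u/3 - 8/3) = (u^2 - u/3 - 56/9)/(u - 8)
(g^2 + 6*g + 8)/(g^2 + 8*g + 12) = (g + 4)/(g + 6)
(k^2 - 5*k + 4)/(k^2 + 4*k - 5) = (k - 4)/(k + 5)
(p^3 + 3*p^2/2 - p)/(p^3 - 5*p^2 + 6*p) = (p^2 + 3*p/2 - 1)/(p^2 - 5*p + 6)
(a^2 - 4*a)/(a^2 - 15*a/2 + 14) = 2*a/(2*a - 7)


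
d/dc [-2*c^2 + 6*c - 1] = 6 - 4*c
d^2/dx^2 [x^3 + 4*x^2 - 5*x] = 6*x + 8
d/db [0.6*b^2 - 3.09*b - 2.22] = 1.2*b - 3.09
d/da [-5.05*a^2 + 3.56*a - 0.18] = 3.56 - 10.1*a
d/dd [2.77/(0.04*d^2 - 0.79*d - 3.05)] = (2.1883 - 0.2216*d)/(-0.04*d^2 + 0.79*d + 3.05)^2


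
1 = 1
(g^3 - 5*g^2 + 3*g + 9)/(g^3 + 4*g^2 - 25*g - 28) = (g^2 - 6*g + 9)/(g^2 + 3*g - 28)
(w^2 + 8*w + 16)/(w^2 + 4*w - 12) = (w^2 + 8*w + 16)/(w^2 + 4*w - 12)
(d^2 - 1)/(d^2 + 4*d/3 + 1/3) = 3*(d - 1)/(3*d + 1)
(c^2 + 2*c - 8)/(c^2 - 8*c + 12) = (c + 4)/(c - 6)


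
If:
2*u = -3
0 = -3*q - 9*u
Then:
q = 9/2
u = -3/2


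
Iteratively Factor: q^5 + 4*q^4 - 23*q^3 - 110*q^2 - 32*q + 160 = (q - 1)*(q^4 + 5*q^3 - 18*q^2 - 128*q - 160) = (q - 1)*(q + 2)*(q^3 + 3*q^2 - 24*q - 80) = (q - 1)*(q + 2)*(q + 4)*(q^2 - q - 20) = (q - 1)*(q + 2)*(q + 4)^2*(q - 5)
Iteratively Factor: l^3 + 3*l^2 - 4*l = (l + 4)*(l^2 - l) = (l - 1)*(l + 4)*(l)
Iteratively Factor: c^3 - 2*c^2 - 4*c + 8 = (c - 2)*(c^2 - 4) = (c - 2)^2*(c + 2)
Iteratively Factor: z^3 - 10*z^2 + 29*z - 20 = (z - 1)*(z^2 - 9*z + 20) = (z - 4)*(z - 1)*(z - 5)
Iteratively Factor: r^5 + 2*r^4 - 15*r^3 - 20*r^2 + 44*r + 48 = (r - 3)*(r^4 + 5*r^3 - 20*r - 16) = (r - 3)*(r + 4)*(r^3 + r^2 - 4*r - 4) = (r - 3)*(r - 2)*(r + 4)*(r^2 + 3*r + 2) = (r - 3)*(r - 2)*(r + 1)*(r + 4)*(r + 2)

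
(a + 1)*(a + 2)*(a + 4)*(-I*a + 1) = -I*a^4 + a^3 - 7*I*a^3 + 7*a^2 - 14*I*a^2 + 14*a - 8*I*a + 8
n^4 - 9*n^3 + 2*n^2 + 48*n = n*(n - 8)*(n - 3)*(n + 2)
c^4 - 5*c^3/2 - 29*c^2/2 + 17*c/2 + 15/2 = (c - 5)*(c - 1)*(c + 1/2)*(c + 3)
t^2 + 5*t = t*(t + 5)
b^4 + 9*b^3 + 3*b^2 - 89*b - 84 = (b - 3)*(b + 1)*(b + 4)*(b + 7)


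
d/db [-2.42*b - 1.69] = -2.42000000000000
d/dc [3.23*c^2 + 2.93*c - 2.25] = 6.46*c + 2.93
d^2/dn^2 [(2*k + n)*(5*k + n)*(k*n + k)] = 2*k*(7*k + 3*n + 1)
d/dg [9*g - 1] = 9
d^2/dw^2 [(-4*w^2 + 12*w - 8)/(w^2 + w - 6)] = 32/(w^3 + 9*w^2 + 27*w + 27)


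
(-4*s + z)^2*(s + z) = 16*s^3 + 8*s^2*z - 7*s*z^2 + z^3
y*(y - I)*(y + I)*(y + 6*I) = y^4 + 6*I*y^3 + y^2 + 6*I*y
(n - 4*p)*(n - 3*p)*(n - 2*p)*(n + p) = n^4 - 8*n^3*p + 17*n^2*p^2 + 2*n*p^3 - 24*p^4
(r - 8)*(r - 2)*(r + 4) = r^3 - 6*r^2 - 24*r + 64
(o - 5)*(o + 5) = o^2 - 25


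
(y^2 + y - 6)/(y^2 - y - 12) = (y - 2)/(y - 4)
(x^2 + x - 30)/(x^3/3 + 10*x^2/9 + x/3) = 9*(x^2 + x - 30)/(x*(3*x^2 + 10*x + 3))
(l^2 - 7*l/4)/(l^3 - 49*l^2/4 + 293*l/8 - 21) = 2*l*(4*l - 7)/(8*l^3 - 98*l^2 + 293*l - 168)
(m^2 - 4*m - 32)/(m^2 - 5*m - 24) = (m + 4)/(m + 3)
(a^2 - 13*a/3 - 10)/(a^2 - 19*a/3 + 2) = (3*a + 5)/(3*a - 1)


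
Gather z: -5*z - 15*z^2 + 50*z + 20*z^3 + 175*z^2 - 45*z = 20*z^3 + 160*z^2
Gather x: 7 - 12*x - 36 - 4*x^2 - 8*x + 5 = -4*x^2 - 20*x - 24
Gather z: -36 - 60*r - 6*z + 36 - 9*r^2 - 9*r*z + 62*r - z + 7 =-9*r^2 + 2*r + z*(-9*r - 7) + 7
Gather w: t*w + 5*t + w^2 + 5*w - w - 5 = 5*t + w^2 + w*(t + 4) - 5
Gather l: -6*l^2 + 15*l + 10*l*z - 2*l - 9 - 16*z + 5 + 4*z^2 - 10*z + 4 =-6*l^2 + l*(10*z + 13) + 4*z^2 - 26*z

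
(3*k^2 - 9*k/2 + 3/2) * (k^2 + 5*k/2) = 3*k^4 + 3*k^3 - 39*k^2/4 + 15*k/4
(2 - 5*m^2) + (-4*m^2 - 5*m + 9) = -9*m^2 - 5*m + 11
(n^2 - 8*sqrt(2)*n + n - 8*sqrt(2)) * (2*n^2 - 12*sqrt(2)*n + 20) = 2*n^4 - 28*sqrt(2)*n^3 + 2*n^3 - 28*sqrt(2)*n^2 + 212*n^2 - 160*sqrt(2)*n + 212*n - 160*sqrt(2)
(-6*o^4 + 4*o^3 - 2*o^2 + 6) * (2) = -12*o^4 + 8*o^3 - 4*o^2 + 12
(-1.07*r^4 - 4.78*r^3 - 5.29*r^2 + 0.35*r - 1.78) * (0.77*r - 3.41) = -0.8239*r^5 - 0.0318999999999998*r^4 + 12.2265*r^3 + 18.3084*r^2 - 2.5641*r + 6.0698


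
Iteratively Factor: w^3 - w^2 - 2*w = (w + 1)*(w^2 - 2*w) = w*(w + 1)*(w - 2)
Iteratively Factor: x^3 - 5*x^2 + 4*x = (x - 1)*(x^2 - 4*x) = (x - 4)*(x - 1)*(x)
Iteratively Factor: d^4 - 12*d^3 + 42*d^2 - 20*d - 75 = (d - 5)*(d^3 - 7*d^2 + 7*d + 15) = (d - 5)^2*(d^2 - 2*d - 3) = (d - 5)^2*(d + 1)*(d - 3)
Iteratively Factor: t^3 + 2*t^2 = (t)*(t^2 + 2*t) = t*(t + 2)*(t)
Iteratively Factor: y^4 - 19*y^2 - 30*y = (y + 3)*(y^3 - 3*y^2 - 10*y) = (y - 5)*(y + 3)*(y^2 + 2*y) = (y - 5)*(y + 2)*(y + 3)*(y)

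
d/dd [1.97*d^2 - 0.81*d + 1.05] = 3.94*d - 0.81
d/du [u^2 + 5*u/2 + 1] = 2*u + 5/2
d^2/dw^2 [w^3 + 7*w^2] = 6*w + 14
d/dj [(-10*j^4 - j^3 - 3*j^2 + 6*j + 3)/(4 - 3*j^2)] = (60*j^5 + 3*j^4 - 160*j^3 + 6*j^2 - 6*j + 24)/(9*j^4 - 24*j^2 + 16)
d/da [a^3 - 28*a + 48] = 3*a^2 - 28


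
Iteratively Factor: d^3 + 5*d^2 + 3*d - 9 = (d + 3)*(d^2 + 2*d - 3) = (d + 3)^2*(d - 1)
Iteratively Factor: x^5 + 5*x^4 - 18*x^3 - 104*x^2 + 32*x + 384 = (x - 2)*(x^4 + 7*x^3 - 4*x^2 - 112*x - 192) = (x - 2)*(x + 4)*(x^3 + 3*x^2 - 16*x - 48) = (x - 2)*(x + 4)^2*(x^2 - x - 12) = (x - 4)*(x - 2)*(x + 4)^2*(x + 3)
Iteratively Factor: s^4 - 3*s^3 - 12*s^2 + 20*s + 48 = (s - 4)*(s^3 + s^2 - 8*s - 12) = (s - 4)*(s + 2)*(s^2 - s - 6) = (s - 4)*(s + 2)^2*(s - 3)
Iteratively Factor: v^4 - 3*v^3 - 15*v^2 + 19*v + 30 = (v + 3)*(v^3 - 6*v^2 + 3*v + 10) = (v + 1)*(v + 3)*(v^2 - 7*v + 10) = (v - 5)*(v + 1)*(v + 3)*(v - 2)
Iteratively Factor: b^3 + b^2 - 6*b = (b)*(b^2 + b - 6) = b*(b + 3)*(b - 2)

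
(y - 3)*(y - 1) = y^2 - 4*y + 3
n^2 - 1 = (n - 1)*(n + 1)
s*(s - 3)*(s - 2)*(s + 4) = s^4 - s^3 - 14*s^2 + 24*s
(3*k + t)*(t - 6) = 3*k*t - 18*k + t^2 - 6*t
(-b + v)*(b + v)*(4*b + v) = -4*b^3 - b^2*v + 4*b*v^2 + v^3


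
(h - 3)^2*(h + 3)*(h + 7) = h^4 + 4*h^3 - 30*h^2 - 36*h + 189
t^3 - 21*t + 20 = (t - 4)*(t - 1)*(t + 5)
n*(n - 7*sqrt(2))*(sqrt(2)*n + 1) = sqrt(2)*n^3 - 13*n^2 - 7*sqrt(2)*n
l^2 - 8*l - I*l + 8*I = (l - 8)*(l - I)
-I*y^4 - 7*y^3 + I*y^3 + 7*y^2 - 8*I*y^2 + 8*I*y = y*(y - 8*I)*(y + I)*(-I*y + I)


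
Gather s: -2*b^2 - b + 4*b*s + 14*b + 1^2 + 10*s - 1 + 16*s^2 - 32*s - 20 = -2*b^2 + 13*b + 16*s^2 + s*(4*b - 22) - 20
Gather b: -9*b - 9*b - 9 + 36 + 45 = 72 - 18*b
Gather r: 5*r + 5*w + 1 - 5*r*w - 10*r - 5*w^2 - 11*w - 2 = r*(-5*w - 5) - 5*w^2 - 6*w - 1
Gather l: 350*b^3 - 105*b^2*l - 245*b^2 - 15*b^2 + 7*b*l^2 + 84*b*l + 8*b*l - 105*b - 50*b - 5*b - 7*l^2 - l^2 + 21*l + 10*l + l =350*b^3 - 260*b^2 - 160*b + l^2*(7*b - 8) + l*(-105*b^2 + 92*b + 32)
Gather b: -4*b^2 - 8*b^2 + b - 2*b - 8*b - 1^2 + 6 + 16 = -12*b^2 - 9*b + 21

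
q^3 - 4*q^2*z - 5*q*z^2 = q*(q - 5*z)*(q + z)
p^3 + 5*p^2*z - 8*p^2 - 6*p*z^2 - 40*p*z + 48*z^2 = (p - 8)*(p - z)*(p + 6*z)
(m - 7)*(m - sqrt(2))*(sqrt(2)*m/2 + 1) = sqrt(2)*m^3/2 - 7*sqrt(2)*m^2/2 - sqrt(2)*m + 7*sqrt(2)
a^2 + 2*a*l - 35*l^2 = (a - 5*l)*(a + 7*l)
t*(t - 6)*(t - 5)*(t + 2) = t^4 - 9*t^3 + 8*t^2 + 60*t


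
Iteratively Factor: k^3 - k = (k - 1)*(k^2 + k) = (k - 1)*(k + 1)*(k)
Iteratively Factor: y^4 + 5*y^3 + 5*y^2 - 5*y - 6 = (y + 2)*(y^3 + 3*y^2 - y - 3) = (y + 1)*(y + 2)*(y^2 + 2*y - 3) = (y - 1)*(y + 1)*(y + 2)*(y + 3)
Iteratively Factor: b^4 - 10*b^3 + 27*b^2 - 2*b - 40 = (b - 2)*(b^3 - 8*b^2 + 11*b + 20) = (b - 5)*(b - 2)*(b^2 - 3*b - 4) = (b - 5)*(b - 2)*(b + 1)*(b - 4)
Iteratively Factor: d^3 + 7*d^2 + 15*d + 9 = (d + 3)*(d^2 + 4*d + 3) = (d + 3)^2*(d + 1)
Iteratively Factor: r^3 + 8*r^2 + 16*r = (r)*(r^2 + 8*r + 16) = r*(r + 4)*(r + 4)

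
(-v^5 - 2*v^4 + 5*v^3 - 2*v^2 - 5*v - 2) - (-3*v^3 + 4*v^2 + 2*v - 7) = -v^5 - 2*v^4 + 8*v^3 - 6*v^2 - 7*v + 5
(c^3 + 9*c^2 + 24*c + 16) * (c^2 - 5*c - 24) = c^5 + 4*c^4 - 45*c^3 - 320*c^2 - 656*c - 384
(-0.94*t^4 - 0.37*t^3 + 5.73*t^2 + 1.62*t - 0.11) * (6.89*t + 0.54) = -6.4766*t^5 - 3.0569*t^4 + 39.2799*t^3 + 14.256*t^2 + 0.1169*t - 0.0594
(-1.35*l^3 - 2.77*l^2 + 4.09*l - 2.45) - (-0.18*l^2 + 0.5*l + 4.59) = -1.35*l^3 - 2.59*l^2 + 3.59*l - 7.04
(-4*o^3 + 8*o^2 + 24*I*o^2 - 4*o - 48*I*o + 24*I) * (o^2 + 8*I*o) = -4*o^5 + 8*o^4 - 8*I*o^4 - 196*o^3 + 16*I*o^3 + 384*o^2 - 8*I*o^2 - 192*o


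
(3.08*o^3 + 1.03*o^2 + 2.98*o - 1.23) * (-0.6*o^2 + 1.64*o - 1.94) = -1.848*o^5 + 4.4332*o^4 - 6.074*o^3 + 3.627*o^2 - 7.7984*o + 2.3862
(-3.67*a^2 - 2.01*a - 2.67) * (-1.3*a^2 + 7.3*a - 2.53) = 4.771*a^4 - 24.178*a^3 - 1.9169*a^2 - 14.4057*a + 6.7551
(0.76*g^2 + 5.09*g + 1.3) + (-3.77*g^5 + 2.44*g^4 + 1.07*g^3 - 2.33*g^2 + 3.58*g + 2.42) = -3.77*g^5 + 2.44*g^4 + 1.07*g^3 - 1.57*g^2 + 8.67*g + 3.72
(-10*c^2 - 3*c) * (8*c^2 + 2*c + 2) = -80*c^4 - 44*c^3 - 26*c^2 - 6*c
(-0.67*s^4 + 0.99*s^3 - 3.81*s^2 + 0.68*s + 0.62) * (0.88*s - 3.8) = -0.5896*s^5 + 3.4172*s^4 - 7.1148*s^3 + 15.0764*s^2 - 2.0384*s - 2.356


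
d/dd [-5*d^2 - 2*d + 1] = -10*d - 2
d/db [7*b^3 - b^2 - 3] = b*(21*b - 2)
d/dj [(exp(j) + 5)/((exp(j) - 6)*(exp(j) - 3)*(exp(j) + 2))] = 2*(-exp(3*j) - 4*exp(2*j) + 35*exp(j) + 18)*exp(j)/(exp(6*j) - 14*exp(5*j) + 49*exp(4*j) + 72*exp(3*j) - 504*exp(2*j) + 1296)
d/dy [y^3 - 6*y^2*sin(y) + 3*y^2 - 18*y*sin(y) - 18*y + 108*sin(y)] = -6*y^2*cos(y) + 3*y^2 - 12*y*sin(y) - 18*y*cos(y) + 6*y - 18*sin(y) + 108*cos(y) - 18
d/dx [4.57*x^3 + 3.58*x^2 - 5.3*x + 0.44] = 13.71*x^2 + 7.16*x - 5.3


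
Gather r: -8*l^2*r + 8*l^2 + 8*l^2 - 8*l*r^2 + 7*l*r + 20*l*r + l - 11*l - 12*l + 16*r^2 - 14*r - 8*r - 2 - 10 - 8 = 16*l^2 - 22*l + r^2*(16 - 8*l) + r*(-8*l^2 + 27*l - 22) - 20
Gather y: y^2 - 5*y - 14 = y^2 - 5*y - 14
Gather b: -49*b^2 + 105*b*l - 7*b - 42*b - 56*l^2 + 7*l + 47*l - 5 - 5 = -49*b^2 + b*(105*l - 49) - 56*l^2 + 54*l - 10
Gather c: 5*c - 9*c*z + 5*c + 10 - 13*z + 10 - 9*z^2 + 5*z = c*(10 - 9*z) - 9*z^2 - 8*z + 20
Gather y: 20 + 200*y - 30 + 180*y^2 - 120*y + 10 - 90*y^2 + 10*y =90*y^2 + 90*y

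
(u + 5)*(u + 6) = u^2 + 11*u + 30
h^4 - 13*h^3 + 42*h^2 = h^2*(h - 7)*(h - 6)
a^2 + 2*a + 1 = (a + 1)^2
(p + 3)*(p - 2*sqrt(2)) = p^2 - 2*sqrt(2)*p + 3*p - 6*sqrt(2)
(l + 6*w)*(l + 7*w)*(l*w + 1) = l^3*w + 13*l^2*w^2 + l^2 + 42*l*w^3 + 13*l*w + 42*w^2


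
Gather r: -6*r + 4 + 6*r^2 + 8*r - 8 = 6*r^2 + 2*r - 4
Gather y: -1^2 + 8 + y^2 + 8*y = y^2 + 8*y + 7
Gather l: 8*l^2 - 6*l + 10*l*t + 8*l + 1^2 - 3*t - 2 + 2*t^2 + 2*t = 8*l^2 + l*(10*t + 2) + 2*t^2 - t - 1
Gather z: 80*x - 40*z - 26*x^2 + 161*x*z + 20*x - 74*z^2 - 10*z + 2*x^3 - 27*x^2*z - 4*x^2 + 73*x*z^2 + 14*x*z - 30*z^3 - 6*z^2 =2*x^3 - 30*x^2 + 100*x - 30*z^3 + z^2*(73*x - 80) + z*(-27*x^2 + 175*x - 50)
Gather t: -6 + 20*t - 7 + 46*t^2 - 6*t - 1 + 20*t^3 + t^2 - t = 20*t^3 + 47*t^2 + 13*t - 14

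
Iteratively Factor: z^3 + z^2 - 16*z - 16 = (z + 1)*(z^2 - 16) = (z + 1)*(z + 4)*(z - 4)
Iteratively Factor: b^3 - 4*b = (b - 2)*(b^2 + 2*b) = (b - 2)*(b + 2)*(b)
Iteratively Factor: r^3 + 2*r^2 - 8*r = (r + 4)*(r^2 - 2*r) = (r - 2)*(r + 4)*(r)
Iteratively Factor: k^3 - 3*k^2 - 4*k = (k - 4)*(k^2 + k) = (k - 4)*(k + 1)*(k)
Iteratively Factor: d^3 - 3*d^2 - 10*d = (d + 2)*(d^2 - 5*d) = (d - 5)*(d + 2)*(d)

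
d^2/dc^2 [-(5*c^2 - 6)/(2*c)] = 6/c^3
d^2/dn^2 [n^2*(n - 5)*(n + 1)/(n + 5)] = 2*(3*n^4 + 36*n^3 + 90*n^2 - 300*n - 125)/(n^3 + 15*n^2 + 75*n + 125)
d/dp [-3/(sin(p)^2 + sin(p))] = 3*(2/tan(p) + cos(p)/sin(p)^2)/(sin(p) + 1)^2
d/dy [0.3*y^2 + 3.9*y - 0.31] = 0.6*y + 3.9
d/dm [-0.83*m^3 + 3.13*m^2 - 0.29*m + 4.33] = -2.49*m^2 + 6.26*m - 0.29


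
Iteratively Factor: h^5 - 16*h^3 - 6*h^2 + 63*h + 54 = (h + 2)*(h^4 - 2*h^3 - 12*h^2 + 18*h + 27) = (h - 3)*(h + 2)*(h^3 + h^2 - 9*h - 9) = (h - 3)^2*(h + 2)*(h^2 + 4*h + 3) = (h - 3)^2*(h + 1)*(h + 2)*(h + 3)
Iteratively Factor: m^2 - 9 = (m - 3)*(m + 3)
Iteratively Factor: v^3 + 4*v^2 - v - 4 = (v + 4)*(v^2 - 1) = (v - 1)*(v + 4)*(v + 1)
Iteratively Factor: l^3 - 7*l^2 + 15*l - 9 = (l - 3)*(l^2 - 4*l + 3) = (l - 3)*(l - 1)*(l - 3)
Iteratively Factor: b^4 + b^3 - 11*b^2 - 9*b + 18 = (b + 2)*(b^3 - b^2 - 9*b + 9) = (b - 3)*(b + 2)*(b^2 + 2*b - 3) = (b - 3)*(b - 1)*(b + 2)*(b + 3)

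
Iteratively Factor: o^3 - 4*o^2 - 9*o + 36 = (o + 3)*(o^2 - 7*o + 12) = (o - 4)*(o + 3)*(o - 3)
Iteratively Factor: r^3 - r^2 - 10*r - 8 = (r + 2)*(r^2 - 3*r - 4) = (r + 1)*(r + 2)*(r - 4)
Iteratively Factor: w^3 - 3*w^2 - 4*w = (w - 4)*(w^2 + w) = w*(w - 4)*(w + 1)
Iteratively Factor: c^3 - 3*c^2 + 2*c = (c - 1)*(c^2 - 2*c) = (c - 2)*(c - 1)*(c)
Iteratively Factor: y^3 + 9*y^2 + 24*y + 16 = (y + 4)*(y^2 + 5*y + 4) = (y + 4)^2*(y + 1)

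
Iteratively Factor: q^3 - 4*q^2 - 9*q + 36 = (q - 4)*(q^2 - 9) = (q - 4)*(q - 3)*(q + 3)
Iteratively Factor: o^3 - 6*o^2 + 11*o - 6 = (o - 2)*(o^2 - 4*o + 3) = (o - 3)*(o - 2)*(o - 1)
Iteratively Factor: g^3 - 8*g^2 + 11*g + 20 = (g - 5)*(g^2 - 3*g - 4) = (g - 5)*(g - 4)*(g + 1)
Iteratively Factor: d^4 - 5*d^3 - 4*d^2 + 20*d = (d)*(d^3 - 5*d^2 - 4*d + 20) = d*(d + 2)*(d^2 - 7*d + 10) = d*(d - 5)*(d + 2)*(d - 2)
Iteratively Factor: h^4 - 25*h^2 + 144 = (h - 4)*(h^3 + 4*h^2 - 9*h - 36) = (h - 4)*(h + 3)*(h^2 + h - 12) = (h - 4)*(h + 3)*(h + 4)*(h - 3)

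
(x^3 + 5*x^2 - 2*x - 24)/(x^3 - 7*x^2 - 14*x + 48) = (x + 4)/(x - 8)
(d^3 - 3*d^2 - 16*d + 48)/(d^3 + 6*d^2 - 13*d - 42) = (d^2 - 16)/(d^2 + 9*d + 14)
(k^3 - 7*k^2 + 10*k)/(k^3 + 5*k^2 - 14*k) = (k - 5)/(k + 7)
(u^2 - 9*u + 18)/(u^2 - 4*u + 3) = (u - 6)/(u - 1)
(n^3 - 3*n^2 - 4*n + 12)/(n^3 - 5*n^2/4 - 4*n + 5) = 4*(n - 3)/(4*n - 5)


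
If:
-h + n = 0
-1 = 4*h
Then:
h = -1/4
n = -1/4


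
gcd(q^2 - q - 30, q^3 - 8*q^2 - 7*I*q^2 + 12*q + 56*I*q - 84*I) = q - 6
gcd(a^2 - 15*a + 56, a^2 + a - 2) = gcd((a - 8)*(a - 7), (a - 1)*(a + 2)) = 1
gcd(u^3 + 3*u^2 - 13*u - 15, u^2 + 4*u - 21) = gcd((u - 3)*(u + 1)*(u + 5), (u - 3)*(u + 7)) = u - 3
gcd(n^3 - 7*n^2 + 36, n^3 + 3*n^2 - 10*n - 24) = n^2 - n - 6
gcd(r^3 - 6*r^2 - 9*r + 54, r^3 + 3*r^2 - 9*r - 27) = r^2 - 9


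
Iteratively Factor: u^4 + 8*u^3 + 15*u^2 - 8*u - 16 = (u + 4)*(u^3 + 4*u^2 - u - 4) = (u + 1)*(u + 4)*(u^2 + 3*u - 4) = (u - 1)*(u + 1)*(u + 4)*(u + 4)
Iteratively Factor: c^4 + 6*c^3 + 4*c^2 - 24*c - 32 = (c + 2)*(c^3 + 4*c^2 - 4*c - 16) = (c + 2)^2*(c^2 + 2*c - 8) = (c - 2)*(c + 2)^2*(c + 4)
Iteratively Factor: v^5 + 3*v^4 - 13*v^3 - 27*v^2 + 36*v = (v + 3)*(v^4 - 13*v^2 + 12*v) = (v - 1)*(v + 3)*(v^3 + v^2 - 12*v) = (v - 1)*(v + 3)*(v + 4)*(v^2 - 3*v) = v*(v - 1)*(v + 3)*(v + 4)*(v - 3)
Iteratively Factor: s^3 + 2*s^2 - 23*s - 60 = (s + 3)*(s^2 - s - 20) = (s + 3)*(s + 4)*(s - 5)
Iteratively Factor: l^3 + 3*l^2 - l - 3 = (l + 1)*(l^2 + 2*l - 3) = (l - 1)*(l + 1)*(l + 3)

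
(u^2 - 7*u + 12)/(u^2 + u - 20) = (u - 3)/(u + 5)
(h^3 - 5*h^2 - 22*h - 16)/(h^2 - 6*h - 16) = h + 1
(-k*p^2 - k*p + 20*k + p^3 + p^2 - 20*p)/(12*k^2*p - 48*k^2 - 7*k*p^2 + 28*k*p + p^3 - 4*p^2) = (-k*p - 5*k + p^2 + 5*p)/(12*k^2 - 7*k*p + p^2)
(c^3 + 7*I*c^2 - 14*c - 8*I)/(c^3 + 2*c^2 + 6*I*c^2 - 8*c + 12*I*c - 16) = (c + I)/(c + 2)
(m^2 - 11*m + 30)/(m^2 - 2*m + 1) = (m^2 - 11*m + 30)/(m^2 - 2*m + 1)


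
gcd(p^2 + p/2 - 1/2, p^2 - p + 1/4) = p - 1/2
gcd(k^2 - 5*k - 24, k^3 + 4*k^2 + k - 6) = k + 3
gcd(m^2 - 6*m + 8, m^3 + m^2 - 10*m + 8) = m - 2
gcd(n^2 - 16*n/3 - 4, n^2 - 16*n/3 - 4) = n^2 - 16*n/3 - 4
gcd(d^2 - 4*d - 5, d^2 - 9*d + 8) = 1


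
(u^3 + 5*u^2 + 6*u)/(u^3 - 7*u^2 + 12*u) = (u^2 + 5*u + 6)/(u^2 - 7*u + 12)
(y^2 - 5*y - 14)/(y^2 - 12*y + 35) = (y + 2)/(y - 5)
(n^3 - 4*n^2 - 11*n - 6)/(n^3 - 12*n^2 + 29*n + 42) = (n + 1)/(n - 7)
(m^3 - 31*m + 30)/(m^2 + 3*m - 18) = (m^2 - 6*m + 5)/(m - 3)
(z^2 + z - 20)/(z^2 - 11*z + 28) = (z + 5)/(z - 7)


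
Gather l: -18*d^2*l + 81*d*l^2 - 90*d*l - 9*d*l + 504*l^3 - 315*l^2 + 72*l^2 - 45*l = 504*l^3 + l^2*(81*d - 243) + l*(-18*d^2 - 99*d - 45)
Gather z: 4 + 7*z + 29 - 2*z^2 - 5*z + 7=-2*z^2 + 2*z + 40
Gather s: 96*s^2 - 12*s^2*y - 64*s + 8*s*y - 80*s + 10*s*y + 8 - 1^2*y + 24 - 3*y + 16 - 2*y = s^2*(96 - 12*y) + s*(18*y - 144) - 6*y + 48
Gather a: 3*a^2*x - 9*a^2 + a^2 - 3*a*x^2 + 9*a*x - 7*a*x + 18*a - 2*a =a^2*(3*x - 8) + a*(-3*x^2 + 2*x + 16)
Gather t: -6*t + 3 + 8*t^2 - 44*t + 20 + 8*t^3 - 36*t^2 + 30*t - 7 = 8*t^3 - 28*t^2 - 20*t + 16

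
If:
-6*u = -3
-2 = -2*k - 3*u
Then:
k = 1/4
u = 1/2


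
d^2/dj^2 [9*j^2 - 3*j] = 18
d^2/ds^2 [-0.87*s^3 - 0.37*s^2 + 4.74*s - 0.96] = -5.22*s - 0.74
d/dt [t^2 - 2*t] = 2*t - 2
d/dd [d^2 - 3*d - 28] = 2*d - 3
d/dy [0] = 0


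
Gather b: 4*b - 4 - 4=4*b - 8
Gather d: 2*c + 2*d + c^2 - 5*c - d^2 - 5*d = c^2 - 3*c - d^2 - 3*d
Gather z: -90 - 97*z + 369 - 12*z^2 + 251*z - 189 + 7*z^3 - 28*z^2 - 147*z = 7*z^3 - 40*z^2 + 7*z + 90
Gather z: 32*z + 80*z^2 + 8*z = 80*z^2 + 40*z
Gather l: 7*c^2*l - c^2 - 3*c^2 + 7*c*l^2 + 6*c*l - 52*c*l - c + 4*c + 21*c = -4*c^2 + 7*c*l^2 + 24*c + l*(7*c^2 - 46*c)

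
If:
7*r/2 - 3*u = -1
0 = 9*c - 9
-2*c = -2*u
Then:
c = 1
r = 4/7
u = 1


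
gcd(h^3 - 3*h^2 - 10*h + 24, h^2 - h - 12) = h^2 - h - 12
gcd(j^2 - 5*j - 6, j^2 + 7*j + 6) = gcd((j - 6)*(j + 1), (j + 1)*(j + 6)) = j + 1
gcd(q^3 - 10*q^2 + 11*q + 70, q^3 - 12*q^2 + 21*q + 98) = q^2 - 5*q - 14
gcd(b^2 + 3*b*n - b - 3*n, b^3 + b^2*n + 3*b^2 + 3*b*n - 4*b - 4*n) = b - 1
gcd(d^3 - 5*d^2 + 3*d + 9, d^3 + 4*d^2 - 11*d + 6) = 1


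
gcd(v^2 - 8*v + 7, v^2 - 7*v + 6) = v - 1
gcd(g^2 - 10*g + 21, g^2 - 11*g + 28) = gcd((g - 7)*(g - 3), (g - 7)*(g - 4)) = g - 7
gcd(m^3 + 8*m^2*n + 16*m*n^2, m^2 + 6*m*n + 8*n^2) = m + 4*n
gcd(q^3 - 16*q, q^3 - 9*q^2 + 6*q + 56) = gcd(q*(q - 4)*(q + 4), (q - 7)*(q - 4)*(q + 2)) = q - 4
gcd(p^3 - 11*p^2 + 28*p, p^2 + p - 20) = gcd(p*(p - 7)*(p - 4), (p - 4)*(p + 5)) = p - 4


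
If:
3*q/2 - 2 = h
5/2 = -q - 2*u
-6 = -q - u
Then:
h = 79/4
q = 29/2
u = -17/2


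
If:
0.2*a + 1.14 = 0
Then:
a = -5.70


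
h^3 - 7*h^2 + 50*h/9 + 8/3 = (h - 6)*(h - 4/3)*(h + 1/3)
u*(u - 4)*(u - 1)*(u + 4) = u^4 - u^3 - 16*u^2 + 16*u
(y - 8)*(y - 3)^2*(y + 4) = y^4 - 10*y^3 + y^2 + 156*y - 288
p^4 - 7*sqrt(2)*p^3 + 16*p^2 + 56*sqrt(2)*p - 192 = (p - 4*sqrt(2))*(p - 3*sqrt(2))*(p - 2*sqrt(2))*(p + 2*sqrt(2))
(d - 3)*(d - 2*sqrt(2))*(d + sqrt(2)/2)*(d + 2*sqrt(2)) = d^4 - 3*d^3 + sqrt(2)*d^3/2 - 8*d^2 - 3*sqrt(2)*d^2/2 - 4*sqrt(2)*d + 24*d + 12*sqrt(2)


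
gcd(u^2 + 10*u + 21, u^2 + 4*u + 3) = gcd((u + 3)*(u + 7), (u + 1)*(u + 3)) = u + 3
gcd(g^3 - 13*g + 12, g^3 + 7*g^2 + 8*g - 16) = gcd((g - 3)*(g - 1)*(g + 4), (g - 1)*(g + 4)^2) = g^2 + 3*g - 4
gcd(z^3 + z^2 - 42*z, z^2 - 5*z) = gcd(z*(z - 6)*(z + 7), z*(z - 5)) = z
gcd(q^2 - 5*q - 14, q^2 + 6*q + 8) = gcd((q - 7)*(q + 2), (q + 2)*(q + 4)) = q + 2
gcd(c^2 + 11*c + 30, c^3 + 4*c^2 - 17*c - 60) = c + 5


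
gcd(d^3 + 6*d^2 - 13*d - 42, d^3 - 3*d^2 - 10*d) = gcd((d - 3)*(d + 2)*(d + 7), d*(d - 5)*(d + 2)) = d + 2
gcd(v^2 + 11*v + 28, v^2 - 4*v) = 1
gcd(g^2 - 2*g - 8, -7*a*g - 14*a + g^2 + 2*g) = g + 2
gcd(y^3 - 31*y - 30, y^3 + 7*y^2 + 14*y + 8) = y + 1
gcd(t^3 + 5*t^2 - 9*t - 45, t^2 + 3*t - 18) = t - 3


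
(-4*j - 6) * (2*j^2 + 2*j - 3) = -8*j^3 - 20*j^2 + 18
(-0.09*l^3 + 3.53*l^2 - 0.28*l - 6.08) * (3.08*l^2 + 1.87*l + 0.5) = -0.2772*l^5 + 10.7041*l^4 + 5.6937*l^3 - 17.485*l^2 - 11.5096*l - 3.04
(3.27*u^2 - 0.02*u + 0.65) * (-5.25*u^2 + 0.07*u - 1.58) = -17.1675*u^4 + 0.3339*u^3 - 8.5805*u^2 + 0.0771*u - 1.027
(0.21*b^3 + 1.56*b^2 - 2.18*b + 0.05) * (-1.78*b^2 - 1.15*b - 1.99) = -0.3738*b^5 - 3.0183*b^4 + 1.6685*b^3 - 0.6864*b^2 + 4.2807*b - 0.0995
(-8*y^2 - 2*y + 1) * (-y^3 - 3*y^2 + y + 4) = 8*y^5 + 26*y^4 - 3*y^3 - 37*y^2 - 7*y + 4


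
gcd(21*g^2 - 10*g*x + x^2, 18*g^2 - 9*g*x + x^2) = -3*g + x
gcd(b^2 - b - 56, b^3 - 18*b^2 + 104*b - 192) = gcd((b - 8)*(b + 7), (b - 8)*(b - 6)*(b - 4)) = b - 8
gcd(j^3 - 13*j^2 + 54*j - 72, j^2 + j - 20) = j - 4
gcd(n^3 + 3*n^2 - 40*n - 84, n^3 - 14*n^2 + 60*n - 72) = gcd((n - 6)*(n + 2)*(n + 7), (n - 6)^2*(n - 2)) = n - 6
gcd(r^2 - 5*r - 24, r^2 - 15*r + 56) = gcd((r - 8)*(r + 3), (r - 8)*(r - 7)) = r - 8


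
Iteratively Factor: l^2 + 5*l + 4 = (l + 1)*(l + 4)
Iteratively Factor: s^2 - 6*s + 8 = (s - 2)*(s - 4)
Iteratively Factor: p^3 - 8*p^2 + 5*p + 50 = (p + 2)*(p^2 - 10*p + 25) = (p - 5)*(p + 2)*(p - 5)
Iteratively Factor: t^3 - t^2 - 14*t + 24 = (t - 3)*(t^2 + 2*t - 8) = (t - 3)*(t - 2)*(t + 4)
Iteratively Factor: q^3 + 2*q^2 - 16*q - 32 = (q + 4)*(q^2 - 2*q - 8) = (q + 2)*(q + 4)*(q - 4)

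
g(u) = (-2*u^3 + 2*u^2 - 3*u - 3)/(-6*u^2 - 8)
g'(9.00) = 0.33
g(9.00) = 2.68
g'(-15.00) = 0.33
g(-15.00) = -5.33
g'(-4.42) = 0.35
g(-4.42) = -1.77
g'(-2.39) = 0.42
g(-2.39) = -1.01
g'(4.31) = 0.31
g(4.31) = 1.16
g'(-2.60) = 0.40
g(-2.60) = -1.10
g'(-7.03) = 0.34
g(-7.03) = -2.67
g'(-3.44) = 0.37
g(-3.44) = -1.42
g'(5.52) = 0.32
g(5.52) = 1.55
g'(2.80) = 0.27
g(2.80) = 0.72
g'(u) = 12*u*(-2*u^3 + 2*u^2 - 3*u - 3)/(-6*u^2 - 8)^2 + (-6*u^2 + 4*u - 3)/(-6*u^2 - 8) = (6*u^4 + 15*u^2 - 34*u + 12)/(2*(9*u^4 + 24*u^2 + 16))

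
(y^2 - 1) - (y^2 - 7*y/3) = 7*y/3 - 1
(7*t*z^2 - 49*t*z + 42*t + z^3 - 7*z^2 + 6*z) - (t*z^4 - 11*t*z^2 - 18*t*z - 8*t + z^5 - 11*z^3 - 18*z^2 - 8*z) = -t*z^4 + 18*t*z^2 - 31*t*z + 50*t - z^5 + 12*z^3 + 11*z^2 + 14*z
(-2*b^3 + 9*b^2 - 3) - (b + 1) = -2*b^3 + 9*b^2 - b - 4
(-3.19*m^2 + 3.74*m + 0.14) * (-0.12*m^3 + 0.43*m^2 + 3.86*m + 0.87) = 0.3828*m^5 - 1.8205*m^4 - 10.722*m^3 + 11.7213*m^2 + 3.7942*m + 0.1218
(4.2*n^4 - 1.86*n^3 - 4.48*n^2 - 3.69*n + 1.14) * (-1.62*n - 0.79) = -6.804*n^5 - 0.3048*n^4 + 8.727*n^3 + 9.517*n^2 + 1.0683*n - 0.9006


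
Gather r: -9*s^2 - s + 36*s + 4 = -9*s^2 + 35*s + 4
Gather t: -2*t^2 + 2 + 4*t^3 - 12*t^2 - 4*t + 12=4*t^3 - 14*t^2 - 4*t + 14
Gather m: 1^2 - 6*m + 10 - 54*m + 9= 20 - 60*m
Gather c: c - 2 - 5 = c - 7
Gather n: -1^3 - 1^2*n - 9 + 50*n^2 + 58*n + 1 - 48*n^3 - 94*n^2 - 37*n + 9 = -48*n^3 - 44*n^2 + 20*n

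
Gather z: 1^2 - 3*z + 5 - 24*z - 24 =-27*z - 18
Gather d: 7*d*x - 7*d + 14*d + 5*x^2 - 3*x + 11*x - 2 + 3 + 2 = d*(7*x + 7) + 5*x^2 + 8*x + 3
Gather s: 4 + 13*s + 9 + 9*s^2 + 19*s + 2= 9*s^2 + 32*s + 15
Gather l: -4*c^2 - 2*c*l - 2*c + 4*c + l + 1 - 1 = -4*c^2 + 2*c + l*(1 - 2*c)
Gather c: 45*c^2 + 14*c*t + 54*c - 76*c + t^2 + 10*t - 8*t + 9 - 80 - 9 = 45*c^2 + c*(14*t - 22) + t^2 + 2*t - 80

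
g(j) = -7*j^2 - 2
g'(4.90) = -68.60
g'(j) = -14*j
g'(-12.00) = 168.00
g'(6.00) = -84.00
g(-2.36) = -40.99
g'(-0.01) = 0.14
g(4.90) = -170.07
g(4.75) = -159.94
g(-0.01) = -2.00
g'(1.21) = -16.94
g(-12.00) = -1010.00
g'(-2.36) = 33.04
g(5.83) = -239.92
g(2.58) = -48.59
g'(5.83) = -81.62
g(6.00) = -254.00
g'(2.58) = -36.12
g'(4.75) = -66.50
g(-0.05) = -2.02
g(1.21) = -12.25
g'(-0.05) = 0.70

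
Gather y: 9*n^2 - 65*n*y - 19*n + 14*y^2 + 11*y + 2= 9*n^2 - 19*n + 14*y^2 + y*(11 - 65*n) + 2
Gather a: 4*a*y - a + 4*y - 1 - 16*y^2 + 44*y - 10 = a*(4*y - 1) - 16*y^2 + 48*y - 11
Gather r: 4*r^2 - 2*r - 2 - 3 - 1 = 4*r^2 - 2*r - 6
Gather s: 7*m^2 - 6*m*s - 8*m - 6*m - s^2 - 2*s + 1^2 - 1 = 7*m^2 - 14*m - s^2 + s*(-6*m - 2)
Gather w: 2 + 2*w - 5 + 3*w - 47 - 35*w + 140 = 90 - 30*w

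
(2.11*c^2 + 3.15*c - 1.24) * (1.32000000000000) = 2.7852*c^2 + 4.158*c - 1.6368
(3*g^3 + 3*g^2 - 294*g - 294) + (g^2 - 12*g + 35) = 3*g^3 + 4*g^2 - 306*g - 259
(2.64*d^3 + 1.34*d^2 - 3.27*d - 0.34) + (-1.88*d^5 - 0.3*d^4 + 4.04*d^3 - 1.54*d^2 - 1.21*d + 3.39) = -1.88*d^5 - 0.3*d^4 + 6.68*d^3 - 0.2*d^2 - 4.48*d + 3.05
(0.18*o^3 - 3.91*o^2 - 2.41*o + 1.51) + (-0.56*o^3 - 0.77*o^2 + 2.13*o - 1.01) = -0.38*o^3 - 4.68*o^2 - 0.28*o + 0.5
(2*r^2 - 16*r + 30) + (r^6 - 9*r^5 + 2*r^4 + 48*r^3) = r^6 - 9*r^5 + 2*r^4 + 48*r^3 + 2*r^2 - 16*r + 30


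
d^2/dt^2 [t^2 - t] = 2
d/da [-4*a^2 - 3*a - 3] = -8*a - 3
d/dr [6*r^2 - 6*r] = 12*r - 6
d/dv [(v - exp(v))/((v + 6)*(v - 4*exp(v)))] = ((1 - exp(v))*(v + 6)*(v - 4*exp(v)) + (-v + exp(v))*(v - 4*exp(v)) + (v + 6)*(v - exp(v))*(4*exp(v) - 1))/((v + 6)^2*(v - 4*exp(v))^2)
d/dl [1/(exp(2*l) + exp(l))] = (-2*exp(l) - 1)*exp(-l)/(exp(l) + 1)^2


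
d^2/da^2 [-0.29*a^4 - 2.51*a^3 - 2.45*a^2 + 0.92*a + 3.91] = -3.48*a^2 - 15.06*a - 4.9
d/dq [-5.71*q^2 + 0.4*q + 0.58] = 0.4 - 11.42*q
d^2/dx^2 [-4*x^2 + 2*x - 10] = -8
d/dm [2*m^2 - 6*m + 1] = 4*m - 6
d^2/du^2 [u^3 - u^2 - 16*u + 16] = 6*u - 2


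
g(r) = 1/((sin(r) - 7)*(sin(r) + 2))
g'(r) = -cos(r)/((sin(r) - 7)*(sin(r) + 2)^2) - cos(r)/((sin(r) - 7)^2*(sin(r) + 2)) = (5 - 2*sin(r))*cos(r)/((sin(r) - 7)^2*(sin(r) + 2)^2)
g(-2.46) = -0.10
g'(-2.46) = -0.04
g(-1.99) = -0.12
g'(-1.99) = -0.04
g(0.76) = -0.06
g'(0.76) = 0.01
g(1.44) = -0.06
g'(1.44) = 0.00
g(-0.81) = -0.10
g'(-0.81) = 0.05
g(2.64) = -0.06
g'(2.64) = -0.01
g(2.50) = -0.06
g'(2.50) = -0.01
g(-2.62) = -0.09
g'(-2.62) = -0.04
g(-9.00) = -0.08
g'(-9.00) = -0.04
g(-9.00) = -0.08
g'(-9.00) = -0.04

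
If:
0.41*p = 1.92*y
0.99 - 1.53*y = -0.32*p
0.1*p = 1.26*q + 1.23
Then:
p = 147.35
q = 10.72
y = 31.47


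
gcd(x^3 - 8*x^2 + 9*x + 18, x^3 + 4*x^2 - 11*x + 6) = 1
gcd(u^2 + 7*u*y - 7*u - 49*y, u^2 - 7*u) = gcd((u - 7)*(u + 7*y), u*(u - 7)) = u - 7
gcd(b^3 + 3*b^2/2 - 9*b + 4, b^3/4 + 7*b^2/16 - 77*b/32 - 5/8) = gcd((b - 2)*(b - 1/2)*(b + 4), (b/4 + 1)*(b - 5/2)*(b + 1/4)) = b + 4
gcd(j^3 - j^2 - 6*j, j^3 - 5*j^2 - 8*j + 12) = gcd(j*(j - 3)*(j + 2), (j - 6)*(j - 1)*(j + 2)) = j + 2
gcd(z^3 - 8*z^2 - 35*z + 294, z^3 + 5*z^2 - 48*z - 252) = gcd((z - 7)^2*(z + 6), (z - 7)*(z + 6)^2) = z^2 - z - 42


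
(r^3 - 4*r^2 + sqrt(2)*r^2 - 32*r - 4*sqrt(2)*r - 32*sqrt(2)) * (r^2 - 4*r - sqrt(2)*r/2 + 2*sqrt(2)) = r^5 - 8*r^4 + sqrt(2)*r^4/2 - 17*r^3 - 4*sqrt(2)*r^3 - 8*sqrt(2)*r^2 + 136*r^2 + 16*r + 64*sqrt(2)*r - 128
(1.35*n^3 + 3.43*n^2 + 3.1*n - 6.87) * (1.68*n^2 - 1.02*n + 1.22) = 2.268*n^5 + 4.3854*n^4 + 3.3564*n^3 - 10.519*n^2 + 10.7894*n - 8.3814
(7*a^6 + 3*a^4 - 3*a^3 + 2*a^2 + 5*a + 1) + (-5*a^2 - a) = 7*a^6 + 3*a^4 - 3*a^3 - 3*a^2 + 4*a + 1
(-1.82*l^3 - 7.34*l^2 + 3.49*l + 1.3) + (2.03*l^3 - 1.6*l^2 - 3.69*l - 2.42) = 0.21*l^3 - 8.94*l^2 - 0.2*l - 1.12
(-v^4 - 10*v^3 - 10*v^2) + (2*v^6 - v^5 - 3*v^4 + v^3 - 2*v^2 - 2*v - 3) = 2*v^6 - v^5 - 4*v^4 - 9*v^3 - 12*v^2 - 2*v - 3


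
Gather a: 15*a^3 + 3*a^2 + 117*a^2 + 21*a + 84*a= 15*a^3 + 120*a^2 + 105*a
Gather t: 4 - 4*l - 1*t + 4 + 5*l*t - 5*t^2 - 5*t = -4*l - 5*t^2 + t*(5*l - 6) + 8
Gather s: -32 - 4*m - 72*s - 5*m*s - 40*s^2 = -4*m - 40*s^2 + s*(-5*m - 72) - 32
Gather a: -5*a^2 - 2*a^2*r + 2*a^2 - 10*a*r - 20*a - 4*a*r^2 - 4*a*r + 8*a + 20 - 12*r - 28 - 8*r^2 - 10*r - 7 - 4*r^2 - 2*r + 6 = a^2*(-2*r - 3) + a*(-4*r^2 - 14*r - 12) - 12*r^2 - 24*r - 9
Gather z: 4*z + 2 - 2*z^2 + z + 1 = -2*z^2 + 5*z + 3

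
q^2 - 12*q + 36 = (q - 6)^2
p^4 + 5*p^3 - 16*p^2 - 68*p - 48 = (p - 4)*(p + 1)*(p + 2)*(p + 6)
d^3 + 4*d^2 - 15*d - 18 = (d - 3)*(d + 1)*(d + 6)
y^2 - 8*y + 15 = (y - 5)*(y - 3)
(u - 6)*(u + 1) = u^2 - 5*u - 6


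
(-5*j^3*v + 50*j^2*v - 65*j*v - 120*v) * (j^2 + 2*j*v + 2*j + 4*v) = -5*j^5*v - 10*j^4*v^2 + 40*j^4*v + 80*j^3*v^2 + 35*j^3*v + 70*j^2*v^2 - 250*j^2*v - 500*j*v^2 - 240*j*v - 480*v^2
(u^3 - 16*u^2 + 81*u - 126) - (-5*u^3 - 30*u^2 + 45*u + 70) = 6*u^3 + 14*u^2 + 36*u - 196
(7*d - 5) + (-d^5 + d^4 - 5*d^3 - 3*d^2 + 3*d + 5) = -d^5 + d^4 - 5*d^3 - 3*d^2 + 10*d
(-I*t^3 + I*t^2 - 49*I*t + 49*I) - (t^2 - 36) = -I*t^3 - t^2 + I*t^2 - 49*I*t + 36 + 49*I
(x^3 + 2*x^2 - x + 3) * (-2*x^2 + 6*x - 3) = -2*x^5 + 2*x^4 + 11*x^3 - 18*x^2 + 21*x - 9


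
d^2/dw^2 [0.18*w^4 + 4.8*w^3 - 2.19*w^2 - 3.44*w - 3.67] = 2.16*w^2 + 28.8*w - 4.38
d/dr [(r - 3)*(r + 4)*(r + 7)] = 3*r^2 + 16*r - 5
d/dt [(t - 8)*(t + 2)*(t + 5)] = 3*t^2 - 2*t - 46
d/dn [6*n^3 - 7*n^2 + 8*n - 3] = 18*n^2 - 14*n + 8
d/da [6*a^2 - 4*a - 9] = 12*a - 4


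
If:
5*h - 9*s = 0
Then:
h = 9*s/5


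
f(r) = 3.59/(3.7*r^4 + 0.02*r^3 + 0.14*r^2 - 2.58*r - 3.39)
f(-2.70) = 0.02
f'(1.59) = -0.75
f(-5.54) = 0.00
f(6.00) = 0.00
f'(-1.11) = 3.02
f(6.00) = 0.00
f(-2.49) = 0.02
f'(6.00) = -0.00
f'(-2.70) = 0.03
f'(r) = 3.59*(-14.8*r^3 - 0.06*r^2 - 0.28*r + 2.58)/(3.7*r^4 + 0.02*r^3 + 0.14*r^2 - 2.58*r - 3.39)^2 = (-53.132*r^3 - 0.2154*r^2 - 1.0052*r + 9.2622)/(3.7*r^4 + 0.02*r^3 + 0.14*r^2 - 2.58*r - 3.39)^2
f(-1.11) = 0.69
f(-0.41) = -1.63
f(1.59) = 0.22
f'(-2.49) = 0.04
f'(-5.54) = 0.00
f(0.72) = -0.86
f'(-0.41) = 2.73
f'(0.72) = -0.65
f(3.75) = 0.00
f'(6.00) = -0.00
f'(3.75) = -0.01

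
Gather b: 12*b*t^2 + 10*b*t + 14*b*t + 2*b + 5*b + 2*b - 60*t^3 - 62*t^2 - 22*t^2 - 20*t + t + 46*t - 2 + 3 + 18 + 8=b*(12*t^2 + 24*t + 9) - 60*t^3 - 84*t^2 + 27*t + 27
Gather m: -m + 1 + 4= 5 - m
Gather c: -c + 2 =2 - c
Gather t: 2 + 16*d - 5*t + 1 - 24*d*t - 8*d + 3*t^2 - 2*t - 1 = 8*d + 3*t^2 + t*(-24*d - 7) + 2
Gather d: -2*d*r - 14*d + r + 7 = d*(-2*r - 14) + r + 7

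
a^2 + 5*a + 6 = (a + 2)*(a + 3)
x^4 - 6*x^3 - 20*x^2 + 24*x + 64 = (x - 8)*(x - 2)*(x + 2)^2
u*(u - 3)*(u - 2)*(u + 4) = u^4 - u^3 - 14*u^2 + 24*u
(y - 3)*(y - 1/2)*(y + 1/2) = y^3 - 3*y^2 - y/4 + 3/4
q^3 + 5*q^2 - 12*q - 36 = (q - 3)*(q + 2)*(q + 6)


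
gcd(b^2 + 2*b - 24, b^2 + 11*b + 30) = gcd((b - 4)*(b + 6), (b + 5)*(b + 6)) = b + 6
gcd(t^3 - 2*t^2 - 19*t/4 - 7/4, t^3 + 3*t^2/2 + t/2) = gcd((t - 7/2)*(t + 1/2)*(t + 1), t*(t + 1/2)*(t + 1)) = t^2 + 3*t/2 + 1/2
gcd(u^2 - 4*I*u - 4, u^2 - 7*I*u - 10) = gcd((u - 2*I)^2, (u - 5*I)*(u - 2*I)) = u - 2*I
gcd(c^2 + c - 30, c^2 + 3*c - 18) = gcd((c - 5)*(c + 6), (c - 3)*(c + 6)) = c + 6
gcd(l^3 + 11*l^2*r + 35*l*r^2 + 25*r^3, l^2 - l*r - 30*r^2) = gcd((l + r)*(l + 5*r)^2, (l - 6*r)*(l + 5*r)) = l + 5*r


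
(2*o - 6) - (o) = o - 6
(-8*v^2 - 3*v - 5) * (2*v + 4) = -16*v^3 - 38*v^2 - 22*v - 20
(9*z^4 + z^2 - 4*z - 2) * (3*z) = 27*z^5 + 3*z^3 - 12*z^2 - 6*z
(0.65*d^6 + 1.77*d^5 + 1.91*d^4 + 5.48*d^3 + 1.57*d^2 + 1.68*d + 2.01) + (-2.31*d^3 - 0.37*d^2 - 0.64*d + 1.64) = 0.65*d^6 + 1.77*d^5 + 1.91*d^4 + 3.17*d^3 + 1.2*d^2 + 1.04*d + 3.65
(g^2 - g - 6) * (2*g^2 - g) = 2*g^4 - 3*g^3 - 11*g^2 + 6*g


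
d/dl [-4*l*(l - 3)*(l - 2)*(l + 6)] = -16*l^3 - 12*l^2 + 192*l - 144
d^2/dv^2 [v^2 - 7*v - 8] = 2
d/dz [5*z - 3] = 5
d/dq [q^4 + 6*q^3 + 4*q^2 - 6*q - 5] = 4*q^3 + 18*q^2 + 8*q - 6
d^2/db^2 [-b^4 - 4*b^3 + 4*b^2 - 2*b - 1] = -12*b^2 - 24*b + 8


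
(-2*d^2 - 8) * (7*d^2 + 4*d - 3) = -14*d^4 - 8*d^3 - 50*d^2 - 32*d + 24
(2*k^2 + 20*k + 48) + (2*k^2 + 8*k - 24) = 4*k^2 + 28*k + 24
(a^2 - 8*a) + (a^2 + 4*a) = 2*a^2 - 4*a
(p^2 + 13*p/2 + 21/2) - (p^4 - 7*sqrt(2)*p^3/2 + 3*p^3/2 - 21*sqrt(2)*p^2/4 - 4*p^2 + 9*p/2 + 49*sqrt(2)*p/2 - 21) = -p^4 - 3*p^3/2 + 7*sqrt(2)*p^3/2 + 5*p^2 + 21*sqrt(2)*p^2/4 - 49*sqrt(2)*p/2 + 2*p + 63/2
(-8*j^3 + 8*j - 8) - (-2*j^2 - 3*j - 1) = -8*j^3 + 2*j^2 + 11*j - 7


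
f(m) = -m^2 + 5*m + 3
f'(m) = 5 - 2*m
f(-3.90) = -31.71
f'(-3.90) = 12.80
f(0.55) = 5.45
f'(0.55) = 3.90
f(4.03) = 6.91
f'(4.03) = -3.06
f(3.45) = 8.35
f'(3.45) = -1.90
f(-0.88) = -2.17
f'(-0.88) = 6.76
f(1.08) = 7.23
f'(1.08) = 2.84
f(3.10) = 8.89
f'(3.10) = -1.20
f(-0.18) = 2.07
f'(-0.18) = 5.36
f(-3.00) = -21.00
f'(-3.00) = 11.00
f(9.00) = -33.00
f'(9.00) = -13.00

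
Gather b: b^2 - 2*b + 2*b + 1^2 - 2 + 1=b^2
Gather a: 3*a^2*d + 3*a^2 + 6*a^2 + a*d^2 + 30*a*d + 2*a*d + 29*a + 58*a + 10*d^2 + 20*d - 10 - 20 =a^2*(3*d + 9) + a*(d^2 + 32*d + 87) + 10*d^2 + 20*d - 30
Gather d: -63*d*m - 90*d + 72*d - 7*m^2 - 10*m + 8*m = d*(-63*m - 18) - 7*m^2 - 2*m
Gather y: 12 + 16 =28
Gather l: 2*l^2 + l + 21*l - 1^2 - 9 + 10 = 2*l^2 + 22*l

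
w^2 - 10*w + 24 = (w - 6)*(w - 4)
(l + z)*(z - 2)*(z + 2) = l*z^2 - 4*l + z^3 - 4*z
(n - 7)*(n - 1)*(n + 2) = n^3 - 6*n^2 - 9*n + 14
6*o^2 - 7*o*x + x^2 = (-6*o + x)*(-o + x)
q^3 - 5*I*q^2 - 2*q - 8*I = (q - 4*I)*(q - 2*I)*(q + I)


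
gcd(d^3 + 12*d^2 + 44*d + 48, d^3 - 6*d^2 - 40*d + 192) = d + 6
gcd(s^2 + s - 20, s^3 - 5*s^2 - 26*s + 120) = s^2 + s - 20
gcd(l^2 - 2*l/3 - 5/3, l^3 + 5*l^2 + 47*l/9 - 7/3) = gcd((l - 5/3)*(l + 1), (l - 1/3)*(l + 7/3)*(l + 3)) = 1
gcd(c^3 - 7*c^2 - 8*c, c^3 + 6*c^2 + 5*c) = c^2 + c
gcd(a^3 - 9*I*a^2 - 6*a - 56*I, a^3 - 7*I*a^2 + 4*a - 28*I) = a^2 - 5*I*a + 14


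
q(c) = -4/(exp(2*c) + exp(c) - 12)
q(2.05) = -0.07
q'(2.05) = 0.16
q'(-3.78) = 0.00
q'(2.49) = 0.06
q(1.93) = -0.09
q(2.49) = -0.03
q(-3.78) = 0.33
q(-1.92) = 0.34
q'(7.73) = 0.00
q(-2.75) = 0.34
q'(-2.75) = 0.00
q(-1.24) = 0.34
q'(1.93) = 0.23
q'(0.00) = 0.12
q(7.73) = -0.00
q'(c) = -4*(-2*exp(2*c) - exp(c))/(exp(2*c) + exp(c) - 12)^2 = (8*exp(c) + 4)*exp(c)/(exp(2*c) + exp(c) - 12)^2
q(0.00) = 0.40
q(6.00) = 0.00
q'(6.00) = 0.00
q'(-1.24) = 0.01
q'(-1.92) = 0.01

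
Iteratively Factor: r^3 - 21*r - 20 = (r - 5)*(r^2 + 5*r + 4) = (r - 5)*(r + 4)*(r + 1)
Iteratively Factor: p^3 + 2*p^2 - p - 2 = (p + 1)*(p^2 + p - 2) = (p - 1)*(p + 1)*(p + 2)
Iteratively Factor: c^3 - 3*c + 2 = (c + 2)*(c^2 - 2*c + 1) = (c - 1)*(c + 2)*(c - 1)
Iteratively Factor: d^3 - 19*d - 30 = (d + 2)*(d^2 - 2*d - 15) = (d + 2)*(d + 3)*(d - 5)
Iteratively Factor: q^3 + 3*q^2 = (q)*(q^2 + 3*q) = q*(q + 3)*(q)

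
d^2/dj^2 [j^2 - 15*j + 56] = 2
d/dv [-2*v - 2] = -2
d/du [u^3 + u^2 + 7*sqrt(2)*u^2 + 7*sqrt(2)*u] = 3*u^2 + 2*u + 14*sqrt(2)*u + 7*sqrt(2)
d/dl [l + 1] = 1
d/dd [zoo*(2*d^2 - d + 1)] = zoo*(d + 1)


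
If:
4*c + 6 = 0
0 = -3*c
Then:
No Solution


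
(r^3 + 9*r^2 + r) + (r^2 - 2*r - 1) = r^3 + 10*r^2 - r - 1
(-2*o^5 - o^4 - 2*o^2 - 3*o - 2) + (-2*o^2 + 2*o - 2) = -2*o^5 - o^4 - 4*o^2 - o - 4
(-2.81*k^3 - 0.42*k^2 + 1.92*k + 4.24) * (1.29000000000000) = -3.6249*k^3 - 0.5418*k^2 + 2.4768*k + 5.4696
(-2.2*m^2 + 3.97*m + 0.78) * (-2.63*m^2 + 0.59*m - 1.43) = 5.786*m^4 - 11.7391*m^3 + 3.4369*m^2 - 5.2169*m - 1.1154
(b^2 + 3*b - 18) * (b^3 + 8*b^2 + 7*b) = b^5 + 11*b^4 + 13*b^3 - 123*b^2 - 126*b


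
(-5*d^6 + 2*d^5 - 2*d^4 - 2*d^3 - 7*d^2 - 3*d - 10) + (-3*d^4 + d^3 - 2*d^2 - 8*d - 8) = -5*d^6 + 2*d^5 - 5*d^4 - d^3 - 9*d^2 - 11*d - 18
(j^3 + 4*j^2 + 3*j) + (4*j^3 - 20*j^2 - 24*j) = 5*j^3 - 16*j^2 - 21*j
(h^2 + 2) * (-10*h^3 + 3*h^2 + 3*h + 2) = -10*h^5 + 3*h^4 - 17*h^3 + 8*h^2 + 6*h + 4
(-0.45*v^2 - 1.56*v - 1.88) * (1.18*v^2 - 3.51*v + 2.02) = -0.531*v^4 - 0.2613*v^3 + 2.3482*v^2 + 3.4476*v - 3.7976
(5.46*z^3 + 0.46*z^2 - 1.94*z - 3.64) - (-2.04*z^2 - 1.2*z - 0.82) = 5.46*z^3 + 2.5*z^2 - 0.74*z - 2.82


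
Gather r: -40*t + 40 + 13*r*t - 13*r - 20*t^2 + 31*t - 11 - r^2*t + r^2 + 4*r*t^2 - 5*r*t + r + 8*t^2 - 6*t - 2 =r^2*(1 - t) + r*(4*t^2 + 8*t - 12) - 12*t^2 - 15*t + 27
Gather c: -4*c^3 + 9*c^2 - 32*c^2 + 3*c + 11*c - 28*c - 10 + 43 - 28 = -4*c^3 - 23*c^2 - 14*c + 5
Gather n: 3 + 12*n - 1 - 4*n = 8*n + 2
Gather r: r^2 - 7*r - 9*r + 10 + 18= r^2 - 16*r + 28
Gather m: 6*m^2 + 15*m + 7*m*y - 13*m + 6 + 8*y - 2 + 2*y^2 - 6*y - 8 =6*m^2 + m*(7*y + 2) + 2*y^2 + 2*y - 4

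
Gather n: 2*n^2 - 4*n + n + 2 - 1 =2*n^2 - 3*n + 1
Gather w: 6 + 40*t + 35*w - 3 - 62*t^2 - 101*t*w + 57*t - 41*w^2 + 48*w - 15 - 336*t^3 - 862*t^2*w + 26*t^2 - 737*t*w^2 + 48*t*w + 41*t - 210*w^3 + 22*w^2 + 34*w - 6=-336*t^3 - 36*t^2 + 138*t - 210*w^3 + w^2*(-737*t - 19) + w*(-862*t^2 - 53*t + 117) - 18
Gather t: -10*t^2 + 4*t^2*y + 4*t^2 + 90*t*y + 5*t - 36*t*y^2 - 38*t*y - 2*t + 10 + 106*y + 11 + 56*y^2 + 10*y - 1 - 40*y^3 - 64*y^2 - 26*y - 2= t^2*(4*y - 6) + t*(-36*y^2 + 52*y + 3) - 40*y^3 - 8*y^2 + 90*y + 18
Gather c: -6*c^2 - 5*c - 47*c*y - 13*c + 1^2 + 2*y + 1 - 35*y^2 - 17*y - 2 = -6*c^2 + c*(-47*y - 18) - 35*y^2 - 15*y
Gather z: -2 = -2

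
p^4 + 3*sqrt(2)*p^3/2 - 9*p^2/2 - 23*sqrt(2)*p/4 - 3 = (p - 3*sqrt(2)/2)*(p + 2*sqrt(2))*(sqrt(2)*p/2 + 1/2)*(sqrt(2)*p + 1)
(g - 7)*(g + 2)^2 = g^3 - 3*g^2 - 24*g - 28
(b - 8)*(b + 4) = b^2 - 4*b - 32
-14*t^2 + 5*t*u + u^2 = (-2*t + u)*(7*t + u)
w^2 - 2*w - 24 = (w - 6)*(w + 4)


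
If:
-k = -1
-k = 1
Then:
No Solution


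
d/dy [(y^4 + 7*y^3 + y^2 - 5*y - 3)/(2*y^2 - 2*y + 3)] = (4*y^5 + 8*y^4 - 16*y^3 + 71*y^2 + 18*y - 21)/(4*y^4 - 8*y^3 + 16*y^2 - 12*y + 9)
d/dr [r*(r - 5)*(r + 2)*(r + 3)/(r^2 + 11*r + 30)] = (2*r^5 + 33*r^4 + 120*r^3 - 179*r^2 - 1140*r - 900)/(r^4 + 22*r^3 + 181*r^2 + 660*r + 900)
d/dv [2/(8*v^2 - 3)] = -32*v/(8*v^2 - 3)^2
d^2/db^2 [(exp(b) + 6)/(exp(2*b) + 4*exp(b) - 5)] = (exp(4*b) + 20*exp(3*b) + 102*exp(2*b) + 236*exp(b) + 145)*exp(b)/(exp(6*b) + 12*exp(5*b) + 33*exp(4*b) - 56*exp(3*b) - 165*exp(2*b) + 300*exp(b) - 125)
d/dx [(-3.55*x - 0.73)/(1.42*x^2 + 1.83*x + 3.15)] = (5.041*x^2 + 2.0732*x - 9.8466)/(2.0164*x^4 + 5.1972*x^3 + 12.2949*x^2 + 11.529*x + 9.9225)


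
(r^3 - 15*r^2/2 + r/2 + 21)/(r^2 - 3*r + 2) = (2*r^2 - 11*r - 21)/(2*(r - 1))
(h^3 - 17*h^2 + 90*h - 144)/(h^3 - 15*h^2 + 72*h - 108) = (h - 8)/(h - 6)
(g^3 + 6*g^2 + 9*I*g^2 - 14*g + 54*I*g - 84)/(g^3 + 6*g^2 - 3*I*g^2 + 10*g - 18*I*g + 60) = (g + 7*I)/(g - 5*I)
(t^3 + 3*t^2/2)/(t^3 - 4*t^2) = (t + 3/2)/(t - 4)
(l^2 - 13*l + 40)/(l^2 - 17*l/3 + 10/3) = 3*(l - 8)/(3*l - 2)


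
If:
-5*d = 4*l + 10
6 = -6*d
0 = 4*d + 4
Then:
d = -1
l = -5/4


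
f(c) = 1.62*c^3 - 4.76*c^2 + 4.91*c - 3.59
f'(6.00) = 122.75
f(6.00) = 204.43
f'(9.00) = 312.89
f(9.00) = 836.02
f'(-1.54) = 31.10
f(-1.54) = -28.36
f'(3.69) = 35.96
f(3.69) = 31.11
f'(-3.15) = 83.12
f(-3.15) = -116.92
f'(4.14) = 48.80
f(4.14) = 50.10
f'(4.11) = 47.88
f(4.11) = 48.65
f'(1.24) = 0.58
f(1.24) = -1.73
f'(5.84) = 115.07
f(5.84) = 185.41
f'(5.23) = 88.06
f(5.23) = 123.64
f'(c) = 4.86*c^2 - 9.52*c + 4.91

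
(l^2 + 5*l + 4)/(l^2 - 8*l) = (l^2 + 5*l + 4)/(l*(l - 8))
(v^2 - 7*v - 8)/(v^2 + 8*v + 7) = (v - 8)/(v + 7)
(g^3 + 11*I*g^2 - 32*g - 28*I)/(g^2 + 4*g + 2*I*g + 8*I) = (g^2 + 9*I*g - 14)/(g + 4)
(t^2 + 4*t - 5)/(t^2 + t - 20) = (t - 1)/(t - 4)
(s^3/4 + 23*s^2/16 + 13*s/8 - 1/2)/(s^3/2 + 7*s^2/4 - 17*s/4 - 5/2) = (4*s^3 + 23*s^2 + 26*s - 8)/(4*(2*s^3 + 7*s^2 - 17*s - 10))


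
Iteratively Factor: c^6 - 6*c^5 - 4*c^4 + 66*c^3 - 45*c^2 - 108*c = (c)*(c^5 - 6*c^4 - 4*c^3 + 66*c^2 - 45*c - 108) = c*(c - 4)*(c^4 - 2*c^3 - 12*c^2 + 18*c + 27) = c*(c - 4)*(c - 3)*(c^3 + c^2 - 9*c - 9) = c*(c - 4)*(c - 3)*(c + 1)*(c^2 - 9) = c*(c - 4)*(c - 3)^2*(c + 1)*(c + 3)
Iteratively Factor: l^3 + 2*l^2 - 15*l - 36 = (l - 4)*(l^2 + 6*l + 9) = (l - 4)*(l + 3)*(l + 3)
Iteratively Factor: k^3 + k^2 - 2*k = (k)*(k^2 + k - 2) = k*(k + 2)*(k - 1)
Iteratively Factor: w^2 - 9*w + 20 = (w - 4)*(w - 5)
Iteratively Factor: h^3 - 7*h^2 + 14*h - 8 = (h - 1)*(h^2 - 6*h + 8) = (h - 2)*(h - 1)*(h - 4)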